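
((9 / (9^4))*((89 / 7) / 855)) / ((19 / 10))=178 / 16579647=0.00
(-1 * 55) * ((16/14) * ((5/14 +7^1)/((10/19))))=-43054/49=-878.65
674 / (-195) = -674 / 195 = -3.46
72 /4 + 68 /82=772 /41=18.83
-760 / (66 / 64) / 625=-4864 / 4125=-1.18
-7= -7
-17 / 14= -1.21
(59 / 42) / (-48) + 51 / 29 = 101105 / 58464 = 1.73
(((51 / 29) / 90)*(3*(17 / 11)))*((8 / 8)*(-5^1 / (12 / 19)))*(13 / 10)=-71383 / 76560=-0.93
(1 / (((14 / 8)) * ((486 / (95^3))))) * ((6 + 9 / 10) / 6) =3943925 / 3402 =1159.30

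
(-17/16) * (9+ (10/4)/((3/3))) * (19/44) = -5.28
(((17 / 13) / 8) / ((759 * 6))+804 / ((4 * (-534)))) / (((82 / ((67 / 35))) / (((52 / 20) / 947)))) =-1062929741 / 44063084973600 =-0.00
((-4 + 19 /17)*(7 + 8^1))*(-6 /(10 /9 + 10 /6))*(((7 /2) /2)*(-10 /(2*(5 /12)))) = -166698 /85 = -1961.15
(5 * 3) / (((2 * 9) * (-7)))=-5 / 42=-0.12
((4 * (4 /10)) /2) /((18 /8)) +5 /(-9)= -1 /5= -0.20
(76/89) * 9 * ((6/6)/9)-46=-4018/89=-45.15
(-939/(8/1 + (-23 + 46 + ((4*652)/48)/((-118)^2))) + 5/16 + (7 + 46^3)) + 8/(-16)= 2016463453547/20721520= 97312.53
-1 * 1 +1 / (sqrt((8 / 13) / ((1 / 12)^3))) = -1 +sqrt(78) / 288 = -0.97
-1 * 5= -5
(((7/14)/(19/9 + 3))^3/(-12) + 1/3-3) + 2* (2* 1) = 12458279/9344256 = 1.33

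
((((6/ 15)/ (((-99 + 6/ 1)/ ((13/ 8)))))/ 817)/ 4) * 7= -91/ 6078480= -0.00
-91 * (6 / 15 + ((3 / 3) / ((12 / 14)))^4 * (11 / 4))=-12960493 / 25920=-500.02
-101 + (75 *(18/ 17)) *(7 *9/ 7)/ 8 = -793/ 68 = -11.66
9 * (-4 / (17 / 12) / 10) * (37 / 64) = -999 / 680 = -1.47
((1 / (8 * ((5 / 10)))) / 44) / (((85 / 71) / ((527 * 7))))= 15407 / 880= 17.51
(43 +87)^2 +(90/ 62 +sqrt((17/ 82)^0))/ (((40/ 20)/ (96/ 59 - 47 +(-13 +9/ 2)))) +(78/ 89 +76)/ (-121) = 30141603705/ 1790591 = 16833.33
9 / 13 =0.69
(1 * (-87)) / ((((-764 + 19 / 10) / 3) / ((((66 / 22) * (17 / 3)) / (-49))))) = -44370 / 373429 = -0.12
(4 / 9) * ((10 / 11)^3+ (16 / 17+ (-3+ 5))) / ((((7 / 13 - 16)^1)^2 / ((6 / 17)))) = 37653200 / 15540608259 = 0.00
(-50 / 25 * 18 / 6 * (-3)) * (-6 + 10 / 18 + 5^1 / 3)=-68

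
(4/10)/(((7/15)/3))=18/7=2.57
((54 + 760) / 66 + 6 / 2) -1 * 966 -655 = -4817 / 3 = -1605.67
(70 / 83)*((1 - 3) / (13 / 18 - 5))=360 / 913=0.39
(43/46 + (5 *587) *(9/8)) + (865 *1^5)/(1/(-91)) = -13875843/184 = -75412.19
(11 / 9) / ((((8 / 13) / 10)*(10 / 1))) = 143 / 72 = 1.99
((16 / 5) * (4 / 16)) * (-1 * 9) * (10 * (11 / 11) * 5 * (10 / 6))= -600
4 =4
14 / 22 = 7 / 11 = 0.64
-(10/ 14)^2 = -25/ 49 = -0.51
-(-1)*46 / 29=46 / 29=1.59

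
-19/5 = -3.80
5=5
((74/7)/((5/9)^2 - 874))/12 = -999/990766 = -0.00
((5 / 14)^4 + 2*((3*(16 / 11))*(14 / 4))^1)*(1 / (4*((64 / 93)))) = 1201062543 / 108179456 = 11.10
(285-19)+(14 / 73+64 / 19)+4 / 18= 3367694 / 12483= 269.78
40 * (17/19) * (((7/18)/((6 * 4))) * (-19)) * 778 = -231455/27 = -8572.41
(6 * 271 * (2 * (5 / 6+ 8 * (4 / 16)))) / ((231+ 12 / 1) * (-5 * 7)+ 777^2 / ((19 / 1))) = 87533 / 221067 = 0.40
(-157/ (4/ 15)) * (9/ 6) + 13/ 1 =-6961/ 8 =-870.12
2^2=4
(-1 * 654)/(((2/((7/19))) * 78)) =-763/494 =-1.54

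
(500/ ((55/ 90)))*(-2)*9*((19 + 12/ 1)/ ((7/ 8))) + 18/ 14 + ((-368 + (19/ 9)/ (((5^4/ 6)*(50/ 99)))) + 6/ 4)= -1256378700317/ 2406250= -522131.41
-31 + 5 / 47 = -30.89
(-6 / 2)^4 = 81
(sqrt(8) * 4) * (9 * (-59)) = -4248 * sqrt(2) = -6007.58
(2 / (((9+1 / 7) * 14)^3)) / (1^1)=1 / 1048576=0.00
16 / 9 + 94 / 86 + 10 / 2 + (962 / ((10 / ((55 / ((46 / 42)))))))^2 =4777769833561 / 204723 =23337728.70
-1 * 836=-836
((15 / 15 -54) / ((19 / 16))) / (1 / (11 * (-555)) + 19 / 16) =-82832640 / 2203601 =-37.59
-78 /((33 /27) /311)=-218322 /11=-19847.45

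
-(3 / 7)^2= -9 / 49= -0.18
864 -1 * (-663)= 1527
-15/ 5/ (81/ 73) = -2.70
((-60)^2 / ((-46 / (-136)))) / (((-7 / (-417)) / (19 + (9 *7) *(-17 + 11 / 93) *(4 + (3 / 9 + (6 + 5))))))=-51546206001600 / 4991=-10327831296.65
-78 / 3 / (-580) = 13 / 290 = 0.04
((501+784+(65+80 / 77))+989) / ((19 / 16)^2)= 46126848 / 27797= 1659.42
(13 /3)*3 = 13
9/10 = 0.90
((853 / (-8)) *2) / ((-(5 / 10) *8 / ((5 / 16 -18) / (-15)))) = 241399 / 3840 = 62.86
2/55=0.04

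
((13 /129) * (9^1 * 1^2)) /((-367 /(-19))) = 741 /15781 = 0.05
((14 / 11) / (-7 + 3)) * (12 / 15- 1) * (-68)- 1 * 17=-1173 / 55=-21.33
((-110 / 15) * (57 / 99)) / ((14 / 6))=-38 / 21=-1.81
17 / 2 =8.50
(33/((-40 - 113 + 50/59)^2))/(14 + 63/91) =0.00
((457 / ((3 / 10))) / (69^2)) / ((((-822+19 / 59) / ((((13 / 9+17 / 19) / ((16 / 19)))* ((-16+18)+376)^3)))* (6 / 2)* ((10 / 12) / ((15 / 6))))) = -1498226058000 / 25645391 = -58420.87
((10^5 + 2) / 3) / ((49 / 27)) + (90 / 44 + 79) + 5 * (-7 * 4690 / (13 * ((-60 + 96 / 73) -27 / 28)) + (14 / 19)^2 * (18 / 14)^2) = 86562494552609 / 4637707074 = 18664.93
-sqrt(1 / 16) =-1 / 4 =-0.25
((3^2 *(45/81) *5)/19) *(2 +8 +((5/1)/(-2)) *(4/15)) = 700/57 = 12.28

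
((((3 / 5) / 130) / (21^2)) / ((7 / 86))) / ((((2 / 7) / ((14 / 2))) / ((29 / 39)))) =1247 / 532350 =0.00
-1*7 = -7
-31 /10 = -3.10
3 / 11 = 0.27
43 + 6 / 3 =45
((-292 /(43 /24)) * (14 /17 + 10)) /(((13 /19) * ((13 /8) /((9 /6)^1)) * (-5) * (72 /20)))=16333312 /123539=132.21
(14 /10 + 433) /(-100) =-543 /125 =-4.34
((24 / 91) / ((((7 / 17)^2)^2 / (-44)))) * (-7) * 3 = 264594528 / 31213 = 8477.06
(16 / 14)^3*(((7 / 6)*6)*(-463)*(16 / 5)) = -3792896 / 245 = -15481.21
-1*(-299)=299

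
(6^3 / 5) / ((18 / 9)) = 108 / 5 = 21.60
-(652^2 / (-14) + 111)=211775 / 7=30253.57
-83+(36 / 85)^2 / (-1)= -600971 / 7225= -83.18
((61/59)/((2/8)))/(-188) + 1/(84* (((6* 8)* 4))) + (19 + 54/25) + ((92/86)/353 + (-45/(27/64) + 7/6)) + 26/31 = -43940677705503151/526108414406400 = -83.52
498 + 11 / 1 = 509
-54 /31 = -1.74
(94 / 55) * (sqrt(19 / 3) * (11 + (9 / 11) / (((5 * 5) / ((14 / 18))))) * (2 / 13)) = 570016 * sqrt(57) / 589875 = 7.30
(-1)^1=-1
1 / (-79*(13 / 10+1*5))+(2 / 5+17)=17.40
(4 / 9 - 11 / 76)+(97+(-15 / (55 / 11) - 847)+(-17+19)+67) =-467651 / 684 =-683.70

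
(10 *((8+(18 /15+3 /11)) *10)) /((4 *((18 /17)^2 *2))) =752845 /7128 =105.62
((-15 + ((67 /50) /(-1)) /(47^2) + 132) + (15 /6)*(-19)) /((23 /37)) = 111.80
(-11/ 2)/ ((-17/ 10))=55/ 17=3.24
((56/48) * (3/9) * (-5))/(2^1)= -35/36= -0.97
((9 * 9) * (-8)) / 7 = -648 / 7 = -92.57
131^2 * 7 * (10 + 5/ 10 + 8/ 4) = 3003175/ 2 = 1501587.50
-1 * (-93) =93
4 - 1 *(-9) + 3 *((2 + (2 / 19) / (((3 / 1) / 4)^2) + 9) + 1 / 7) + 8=21941 / 399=54.99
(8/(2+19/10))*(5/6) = 200/117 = 1.71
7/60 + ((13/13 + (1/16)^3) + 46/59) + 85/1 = 314996597/3624960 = 86.90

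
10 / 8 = 5 / 4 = 1.25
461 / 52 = 8.87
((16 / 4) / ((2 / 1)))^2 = 4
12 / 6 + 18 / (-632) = 623 / 316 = 1.97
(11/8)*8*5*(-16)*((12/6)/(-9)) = 1760/9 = 195.56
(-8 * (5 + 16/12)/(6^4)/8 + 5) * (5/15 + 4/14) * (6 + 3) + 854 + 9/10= 882.73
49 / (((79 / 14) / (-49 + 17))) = -21952 / 79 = -277.87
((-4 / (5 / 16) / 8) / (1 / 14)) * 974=-109088 / 5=-21817.60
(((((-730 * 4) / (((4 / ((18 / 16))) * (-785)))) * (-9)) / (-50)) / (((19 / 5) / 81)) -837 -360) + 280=-108937487 / 119320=-912.99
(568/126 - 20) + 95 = 5009/63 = 79.51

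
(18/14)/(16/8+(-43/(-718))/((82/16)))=14719/23030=0.64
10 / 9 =1.11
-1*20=-20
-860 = -860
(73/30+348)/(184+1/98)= 515137/270495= 1.90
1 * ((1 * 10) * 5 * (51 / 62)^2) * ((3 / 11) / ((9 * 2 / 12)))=65025 / 10571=6.15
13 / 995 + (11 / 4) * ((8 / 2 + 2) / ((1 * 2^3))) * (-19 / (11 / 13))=-737087 / 15920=-46.30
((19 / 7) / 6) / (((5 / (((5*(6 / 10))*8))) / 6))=456 / 35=13.03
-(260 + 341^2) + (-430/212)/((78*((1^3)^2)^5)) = -963561203/8268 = -116541.03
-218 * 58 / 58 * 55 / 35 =-2398 / 7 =-342.57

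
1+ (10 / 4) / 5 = 3 / 2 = 1.50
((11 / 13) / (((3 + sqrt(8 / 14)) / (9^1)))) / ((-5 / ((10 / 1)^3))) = -415800 / 767 + 39600 * sqrt(7) / 767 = -405.51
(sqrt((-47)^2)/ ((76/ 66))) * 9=13959/ 38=367.34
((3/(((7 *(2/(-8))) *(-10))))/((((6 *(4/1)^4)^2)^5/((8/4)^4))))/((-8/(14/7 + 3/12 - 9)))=1/31586040102366477714051154575360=0.00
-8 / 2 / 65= -4 / 65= -0.06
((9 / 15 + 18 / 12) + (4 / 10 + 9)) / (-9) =-23 / 18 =-1.28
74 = 74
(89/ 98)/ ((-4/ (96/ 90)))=-178/ 735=-0.24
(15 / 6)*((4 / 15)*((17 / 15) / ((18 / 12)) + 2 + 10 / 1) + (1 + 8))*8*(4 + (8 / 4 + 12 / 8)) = 16742 / 9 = 1860.22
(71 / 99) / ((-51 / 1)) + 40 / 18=11149 / 5049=2.21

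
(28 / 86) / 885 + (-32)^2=38968334 / 38055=1024.00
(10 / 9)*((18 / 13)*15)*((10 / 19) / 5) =600 / 247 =2.43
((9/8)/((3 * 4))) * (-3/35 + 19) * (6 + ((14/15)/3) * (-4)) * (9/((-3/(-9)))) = 318753/1400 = 227.68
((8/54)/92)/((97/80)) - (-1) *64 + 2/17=65659690/1024029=64.12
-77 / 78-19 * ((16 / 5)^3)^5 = -1708629672177200734057 / 2380371093750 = -717799706.38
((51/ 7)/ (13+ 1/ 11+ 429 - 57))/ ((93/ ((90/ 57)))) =935/ 2910838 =0.00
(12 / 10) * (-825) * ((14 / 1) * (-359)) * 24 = 119417760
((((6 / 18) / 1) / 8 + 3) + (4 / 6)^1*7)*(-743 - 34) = -47915 / 8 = -5989.38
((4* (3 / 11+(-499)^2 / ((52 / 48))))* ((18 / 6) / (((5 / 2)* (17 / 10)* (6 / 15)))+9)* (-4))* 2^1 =-192476009376 / 2431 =-79175651.74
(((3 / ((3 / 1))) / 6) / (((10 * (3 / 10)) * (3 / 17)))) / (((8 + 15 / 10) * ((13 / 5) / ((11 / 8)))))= 0.02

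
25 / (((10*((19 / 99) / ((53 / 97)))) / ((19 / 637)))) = 26235 / 123578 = 0.21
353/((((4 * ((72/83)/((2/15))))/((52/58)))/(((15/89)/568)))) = 380887/105552576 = 0.00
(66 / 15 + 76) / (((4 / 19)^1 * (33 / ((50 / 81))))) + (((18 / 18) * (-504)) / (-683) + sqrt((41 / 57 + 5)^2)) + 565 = 6690076702 / 11562507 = 578.60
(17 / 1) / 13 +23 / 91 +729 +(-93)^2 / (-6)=-129391 / 182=-710.94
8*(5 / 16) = 5 / 2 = 2.50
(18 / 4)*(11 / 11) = 9 / 2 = 4.50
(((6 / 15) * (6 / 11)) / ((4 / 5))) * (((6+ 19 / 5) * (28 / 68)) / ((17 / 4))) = 4116 / 15895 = 0.26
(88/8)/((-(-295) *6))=11/1770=0.01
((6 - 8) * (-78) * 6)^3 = 820025856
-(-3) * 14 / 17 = 42 / 17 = 2.47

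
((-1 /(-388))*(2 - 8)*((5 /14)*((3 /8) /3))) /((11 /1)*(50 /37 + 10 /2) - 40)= -111 /4801888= -0.00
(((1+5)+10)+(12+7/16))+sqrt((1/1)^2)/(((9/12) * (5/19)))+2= 8521/240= 35.50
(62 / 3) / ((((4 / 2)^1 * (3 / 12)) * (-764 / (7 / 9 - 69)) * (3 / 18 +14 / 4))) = 19034 / 18909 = 1.01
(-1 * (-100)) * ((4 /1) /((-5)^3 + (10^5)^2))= 16 /399999995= 0.00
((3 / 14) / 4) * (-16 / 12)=-1 / 14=-0.07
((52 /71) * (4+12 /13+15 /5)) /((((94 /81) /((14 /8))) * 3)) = 2.92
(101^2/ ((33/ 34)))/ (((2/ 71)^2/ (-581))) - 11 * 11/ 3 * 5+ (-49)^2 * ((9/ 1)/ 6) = -84651187828/ 11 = -7695562529.82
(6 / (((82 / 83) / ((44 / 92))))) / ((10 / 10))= 2739 / 943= 2.90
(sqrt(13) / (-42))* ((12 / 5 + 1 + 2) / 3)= -3* sqrt(13) / 70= -0.15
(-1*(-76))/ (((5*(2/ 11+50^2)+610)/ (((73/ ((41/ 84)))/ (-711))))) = -427196/ 350346435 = -0.00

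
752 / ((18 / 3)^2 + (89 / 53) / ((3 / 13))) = 119568 / 6881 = 17.38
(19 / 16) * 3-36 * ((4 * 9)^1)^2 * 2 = -1492935 / 16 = -93308.44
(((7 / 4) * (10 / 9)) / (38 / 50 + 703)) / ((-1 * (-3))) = 875 / 950076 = 0.00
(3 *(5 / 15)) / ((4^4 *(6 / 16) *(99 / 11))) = 1 / 864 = 0.00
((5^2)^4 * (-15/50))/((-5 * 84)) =15625/56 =279.02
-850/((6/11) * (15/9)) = -935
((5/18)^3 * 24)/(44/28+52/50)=21875/111051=0.20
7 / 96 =0.07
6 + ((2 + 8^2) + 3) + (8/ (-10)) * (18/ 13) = 4803/ 65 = 73.89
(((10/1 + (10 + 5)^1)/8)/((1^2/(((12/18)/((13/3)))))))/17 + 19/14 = 8573/6188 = 1.39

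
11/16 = 0.69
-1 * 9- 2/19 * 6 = -183/19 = -9.63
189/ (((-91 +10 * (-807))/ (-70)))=13230/ 8161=1.62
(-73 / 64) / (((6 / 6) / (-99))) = 7227 / 64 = 112.92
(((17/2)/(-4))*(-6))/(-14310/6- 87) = -17/3296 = -0.01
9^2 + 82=163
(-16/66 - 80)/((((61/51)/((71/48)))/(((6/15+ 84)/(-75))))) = 84298087/754875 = 111.67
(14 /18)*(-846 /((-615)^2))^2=61852 /15894905625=0.00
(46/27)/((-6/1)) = -23/81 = -0.28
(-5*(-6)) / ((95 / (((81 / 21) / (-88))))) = -81 / 5852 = -0.01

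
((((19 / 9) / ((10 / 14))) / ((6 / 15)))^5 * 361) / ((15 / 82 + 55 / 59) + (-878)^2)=5191624043675041 / 503373112228944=10.31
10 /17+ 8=146 /17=8.59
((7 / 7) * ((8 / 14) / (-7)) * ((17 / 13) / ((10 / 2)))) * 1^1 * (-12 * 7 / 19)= 816 / 8645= 0.09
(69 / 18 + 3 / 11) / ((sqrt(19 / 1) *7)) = 271 *sqrt(19) / 8778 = 0.13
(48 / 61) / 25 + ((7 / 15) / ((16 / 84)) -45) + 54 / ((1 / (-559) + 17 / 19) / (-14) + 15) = -263523113269 / 6773824300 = -38.90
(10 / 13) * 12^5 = 191409.23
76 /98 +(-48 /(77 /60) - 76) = -60706 /539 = -112.63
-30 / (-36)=5 / 6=0.83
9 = 9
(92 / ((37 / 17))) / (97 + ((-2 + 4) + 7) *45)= 782 / 9287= 0.08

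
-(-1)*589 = 589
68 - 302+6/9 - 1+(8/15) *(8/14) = -8191/35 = -234.03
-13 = -13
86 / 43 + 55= 57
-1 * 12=-12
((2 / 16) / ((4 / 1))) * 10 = 0.31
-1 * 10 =-10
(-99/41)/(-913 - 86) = 0.00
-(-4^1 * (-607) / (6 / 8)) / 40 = -1214 / 15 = -80.93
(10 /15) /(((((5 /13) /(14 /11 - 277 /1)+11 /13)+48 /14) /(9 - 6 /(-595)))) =70459623 /50126710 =1.41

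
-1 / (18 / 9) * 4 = -2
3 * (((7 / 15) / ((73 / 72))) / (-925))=-504 / 337625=-0.00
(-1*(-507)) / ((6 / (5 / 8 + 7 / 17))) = 87.61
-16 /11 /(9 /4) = -64 /99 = -0.65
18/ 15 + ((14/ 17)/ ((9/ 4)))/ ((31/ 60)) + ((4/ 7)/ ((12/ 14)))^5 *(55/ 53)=69401798/ 33936165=2.05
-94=-94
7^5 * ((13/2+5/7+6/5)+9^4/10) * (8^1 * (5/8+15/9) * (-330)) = -67569374180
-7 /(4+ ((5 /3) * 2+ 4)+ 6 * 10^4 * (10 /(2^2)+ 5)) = -3 /192862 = -0.00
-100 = -100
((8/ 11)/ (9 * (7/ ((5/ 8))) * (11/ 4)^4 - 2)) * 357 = 26880/ 596629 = 0.05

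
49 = 49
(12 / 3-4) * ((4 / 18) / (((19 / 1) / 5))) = 0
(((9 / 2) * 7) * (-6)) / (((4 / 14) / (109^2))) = -15718563 / 2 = -7859281.50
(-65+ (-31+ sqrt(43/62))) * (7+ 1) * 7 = -5376+ 28 * sqrt(2666)/31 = -5329.36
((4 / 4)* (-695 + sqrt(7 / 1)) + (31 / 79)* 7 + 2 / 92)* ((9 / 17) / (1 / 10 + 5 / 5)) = -113200605 / 339779 + 90* sqrt(7) / 187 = -331.89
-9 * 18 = -162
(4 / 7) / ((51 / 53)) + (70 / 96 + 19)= 38695 / 1904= 20.32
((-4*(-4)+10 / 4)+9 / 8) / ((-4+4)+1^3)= 157 / 8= 19.62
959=959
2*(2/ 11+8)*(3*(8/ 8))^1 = 540/ 11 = 49.09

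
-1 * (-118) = 118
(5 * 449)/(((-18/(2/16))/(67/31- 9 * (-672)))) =-421060975/4464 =-94323.70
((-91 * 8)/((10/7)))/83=-2548/415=-6.14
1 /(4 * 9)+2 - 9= -251 /36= -6.97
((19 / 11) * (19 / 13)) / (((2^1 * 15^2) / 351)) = 1083 / 550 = 1.97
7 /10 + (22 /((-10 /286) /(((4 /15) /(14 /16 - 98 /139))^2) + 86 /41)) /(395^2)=52793123615586433 /75411456737037350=0.70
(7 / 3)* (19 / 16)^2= 3.29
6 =6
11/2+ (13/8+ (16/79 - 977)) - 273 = -785369/632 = -1242.67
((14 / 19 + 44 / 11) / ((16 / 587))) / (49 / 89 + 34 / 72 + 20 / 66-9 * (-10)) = 232742565 / 122310106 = 1.90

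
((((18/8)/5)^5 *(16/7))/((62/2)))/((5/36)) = 531441/54250000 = 0.01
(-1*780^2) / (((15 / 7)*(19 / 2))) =-567840 / 19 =-29886.32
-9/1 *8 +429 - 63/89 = 31710/89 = 356.29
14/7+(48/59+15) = 1051/59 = 17.81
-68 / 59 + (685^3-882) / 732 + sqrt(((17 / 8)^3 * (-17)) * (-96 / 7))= 289 * sqrt(21) / 28 + 18963626561 / 43188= 439142.11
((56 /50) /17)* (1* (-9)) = -0.59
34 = 34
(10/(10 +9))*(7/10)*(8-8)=0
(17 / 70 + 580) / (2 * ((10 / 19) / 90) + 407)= 6945507 / 4871930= 1.43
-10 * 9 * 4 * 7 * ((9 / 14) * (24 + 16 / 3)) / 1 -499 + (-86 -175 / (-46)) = -2212655 / 46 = -48101.20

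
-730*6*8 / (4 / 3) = -26280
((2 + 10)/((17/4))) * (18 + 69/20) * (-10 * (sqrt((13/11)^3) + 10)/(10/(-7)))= 42588 * sqrt(143)/935 + 72072/17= 4784.21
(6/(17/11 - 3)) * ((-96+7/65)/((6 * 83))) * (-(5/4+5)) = -342815/69056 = -4.96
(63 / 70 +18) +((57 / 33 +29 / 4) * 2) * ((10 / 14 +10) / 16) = 380973 / 12320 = 30.92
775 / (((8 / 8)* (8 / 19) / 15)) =220875 / 8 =27609.38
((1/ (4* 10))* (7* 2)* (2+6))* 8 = 112/ 5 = 22.40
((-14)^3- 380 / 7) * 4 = -11193.14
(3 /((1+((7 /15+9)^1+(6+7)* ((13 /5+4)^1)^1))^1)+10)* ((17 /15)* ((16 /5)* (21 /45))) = 1378972 /81225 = 16.98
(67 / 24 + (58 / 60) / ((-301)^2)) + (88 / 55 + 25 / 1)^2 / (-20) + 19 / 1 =-3692803259 / 271803000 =-13.59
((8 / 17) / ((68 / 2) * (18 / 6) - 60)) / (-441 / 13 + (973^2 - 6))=26 / 2196792003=0.00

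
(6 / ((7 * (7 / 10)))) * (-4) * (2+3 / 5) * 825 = -514800 / 49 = -10506.12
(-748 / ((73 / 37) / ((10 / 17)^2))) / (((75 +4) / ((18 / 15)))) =-195360 / 98039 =-1.99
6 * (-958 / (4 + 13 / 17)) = -32572 / 27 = -1206.37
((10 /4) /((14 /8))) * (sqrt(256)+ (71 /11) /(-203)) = 356570 /15631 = 22.81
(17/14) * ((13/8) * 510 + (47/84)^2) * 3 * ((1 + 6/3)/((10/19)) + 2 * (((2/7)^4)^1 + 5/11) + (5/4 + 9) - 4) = 676192049632537/17393228160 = 38876.74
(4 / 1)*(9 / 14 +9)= 38.57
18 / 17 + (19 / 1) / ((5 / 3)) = 1059 / 85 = 12.46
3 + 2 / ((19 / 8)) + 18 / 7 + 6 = 1651 / 133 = 12.41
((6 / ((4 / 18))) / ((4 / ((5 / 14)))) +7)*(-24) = -1581 / 7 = -225.86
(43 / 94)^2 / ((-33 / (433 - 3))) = -397535 / 145794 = -2.73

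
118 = 118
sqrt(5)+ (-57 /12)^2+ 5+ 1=sqrt(5)+ 457 /16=30.80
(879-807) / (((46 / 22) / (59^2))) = 2756952 / 23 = 119867.48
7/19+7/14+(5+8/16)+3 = 178/19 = 9.37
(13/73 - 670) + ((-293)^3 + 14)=-1836272136/73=-25154412.82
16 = 16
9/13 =0.69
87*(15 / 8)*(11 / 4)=14355 / 32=448.59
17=17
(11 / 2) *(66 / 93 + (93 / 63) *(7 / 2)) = 12023 / 372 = 32.32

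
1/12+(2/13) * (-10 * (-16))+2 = 4165/156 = 26.70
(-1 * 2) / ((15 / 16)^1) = -32 / 15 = -2.13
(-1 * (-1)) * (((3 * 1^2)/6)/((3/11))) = 11/6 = 1.83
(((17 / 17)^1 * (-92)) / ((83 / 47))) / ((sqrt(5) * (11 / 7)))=-30268 * sqrt(5) / 4565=-14.83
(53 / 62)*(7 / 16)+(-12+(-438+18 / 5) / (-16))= 15.52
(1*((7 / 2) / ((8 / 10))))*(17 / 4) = 595 / 32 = 18.59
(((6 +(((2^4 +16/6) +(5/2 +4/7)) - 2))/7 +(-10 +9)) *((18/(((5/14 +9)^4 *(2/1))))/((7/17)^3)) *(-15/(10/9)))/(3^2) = -0.07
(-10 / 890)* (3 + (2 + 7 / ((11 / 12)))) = -139 / 979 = -0.14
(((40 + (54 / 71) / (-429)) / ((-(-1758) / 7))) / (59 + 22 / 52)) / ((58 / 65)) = 18477641 / 6151717539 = 0.00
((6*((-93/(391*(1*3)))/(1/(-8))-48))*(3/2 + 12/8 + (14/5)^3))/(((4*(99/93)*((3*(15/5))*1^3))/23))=-179068028/42075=-4255.92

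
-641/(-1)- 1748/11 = 5303/11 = 482.09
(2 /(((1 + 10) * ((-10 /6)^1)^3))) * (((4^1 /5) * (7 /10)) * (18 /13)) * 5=-13608 /89375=-0.15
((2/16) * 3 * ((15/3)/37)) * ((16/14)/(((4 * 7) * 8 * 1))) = 0.00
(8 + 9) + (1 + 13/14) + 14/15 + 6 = 5431/210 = 25.86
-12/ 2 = -6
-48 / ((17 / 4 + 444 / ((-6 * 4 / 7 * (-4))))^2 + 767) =-0.02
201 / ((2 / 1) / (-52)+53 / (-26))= -871 / 9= -96.78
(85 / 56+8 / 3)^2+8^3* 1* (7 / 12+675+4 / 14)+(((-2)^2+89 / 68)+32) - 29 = 166047524705 / 479808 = 346070.77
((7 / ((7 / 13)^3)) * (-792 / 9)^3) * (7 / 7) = -1497193984 / 49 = -30554979.27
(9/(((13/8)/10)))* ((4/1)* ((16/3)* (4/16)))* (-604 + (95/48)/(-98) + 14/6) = -113213400/637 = -177729.04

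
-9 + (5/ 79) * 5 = -686/ 79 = -8.68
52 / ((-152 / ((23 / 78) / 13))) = -23 / 2964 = -0.01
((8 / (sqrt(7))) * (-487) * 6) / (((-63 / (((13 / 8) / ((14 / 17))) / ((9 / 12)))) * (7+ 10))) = 25324 * sqrt(7) / 3087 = 21.70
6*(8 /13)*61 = 2928 /13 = 225.23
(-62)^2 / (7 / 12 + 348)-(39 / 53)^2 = 123211209 / 11750047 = 10.49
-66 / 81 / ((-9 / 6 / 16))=704 / 81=8.69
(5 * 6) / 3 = 10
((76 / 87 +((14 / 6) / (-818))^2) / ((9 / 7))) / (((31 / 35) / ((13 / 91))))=5339659255 / 48724940556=0.11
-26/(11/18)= -468/11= -42.55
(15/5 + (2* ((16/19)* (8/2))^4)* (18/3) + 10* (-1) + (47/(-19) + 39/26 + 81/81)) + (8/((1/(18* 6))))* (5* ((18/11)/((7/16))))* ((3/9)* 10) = 1111798839673/20069434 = 55397.62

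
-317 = -317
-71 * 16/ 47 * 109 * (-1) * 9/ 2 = 557208/ 47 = 11855.49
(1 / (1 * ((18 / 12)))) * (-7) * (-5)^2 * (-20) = 7000 / 3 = 2333.33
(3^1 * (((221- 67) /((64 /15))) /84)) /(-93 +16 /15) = -2475 /176512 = -0.01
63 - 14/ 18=62.22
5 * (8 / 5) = 8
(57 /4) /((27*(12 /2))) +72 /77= 17015 /16632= 1.02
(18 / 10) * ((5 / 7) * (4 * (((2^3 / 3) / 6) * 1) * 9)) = 144 / 7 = 20.57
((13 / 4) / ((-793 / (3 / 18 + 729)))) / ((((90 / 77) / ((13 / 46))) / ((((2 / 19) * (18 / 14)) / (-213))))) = 125125 / 272541168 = 0.00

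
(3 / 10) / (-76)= -3 / 760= -0.00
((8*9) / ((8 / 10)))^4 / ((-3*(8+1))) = -2430000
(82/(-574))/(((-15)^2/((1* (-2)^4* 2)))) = -32/1575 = -0.02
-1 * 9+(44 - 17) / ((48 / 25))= 5.06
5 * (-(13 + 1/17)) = -1110/17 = -65.29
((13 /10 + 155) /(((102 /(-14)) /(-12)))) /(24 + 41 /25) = 10.04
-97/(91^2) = -97/8281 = -0.01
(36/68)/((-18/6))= -3/17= -0.18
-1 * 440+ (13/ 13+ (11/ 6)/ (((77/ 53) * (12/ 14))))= -15751/ 36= -437.53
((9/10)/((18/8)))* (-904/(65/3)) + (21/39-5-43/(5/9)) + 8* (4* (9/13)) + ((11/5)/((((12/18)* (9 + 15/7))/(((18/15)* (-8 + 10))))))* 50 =-13279/325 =-40.86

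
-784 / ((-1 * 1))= 784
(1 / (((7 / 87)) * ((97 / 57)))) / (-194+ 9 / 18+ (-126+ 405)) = 58 / 679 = 0.09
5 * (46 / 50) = 23 / 5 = 4.60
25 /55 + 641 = 641.45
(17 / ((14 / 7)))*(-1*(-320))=2720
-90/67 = -1.34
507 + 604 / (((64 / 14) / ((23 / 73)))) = 320399 / 584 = 548.63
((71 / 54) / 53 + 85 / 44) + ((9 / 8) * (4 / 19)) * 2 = 2.43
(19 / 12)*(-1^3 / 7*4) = -19 / 21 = -0.90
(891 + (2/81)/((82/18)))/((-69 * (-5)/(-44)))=-14466364/127305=-113.64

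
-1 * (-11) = 11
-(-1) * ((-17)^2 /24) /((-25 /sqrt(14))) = -289 * sqrt(14) /600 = -1.80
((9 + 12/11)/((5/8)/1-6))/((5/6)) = -5328/2365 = -2.25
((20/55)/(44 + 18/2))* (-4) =-16/583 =-0.03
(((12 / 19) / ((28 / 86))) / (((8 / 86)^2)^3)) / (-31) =-815455833321 / 8443904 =-96573.32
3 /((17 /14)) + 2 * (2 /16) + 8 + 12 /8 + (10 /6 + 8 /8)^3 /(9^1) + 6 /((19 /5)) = 4993951 /313956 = 15.91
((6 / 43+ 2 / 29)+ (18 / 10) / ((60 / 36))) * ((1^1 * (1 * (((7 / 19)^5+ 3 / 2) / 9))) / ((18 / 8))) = 599475005918 / 6252583292325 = 0.10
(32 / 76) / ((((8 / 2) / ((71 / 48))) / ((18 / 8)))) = 213 / 608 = 0.35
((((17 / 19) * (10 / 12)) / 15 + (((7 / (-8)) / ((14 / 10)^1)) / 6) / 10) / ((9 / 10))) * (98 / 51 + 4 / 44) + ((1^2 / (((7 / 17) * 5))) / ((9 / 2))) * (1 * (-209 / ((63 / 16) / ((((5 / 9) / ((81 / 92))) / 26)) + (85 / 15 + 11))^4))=129301424148768461068648643111725 / 1471710792531237216606970124151888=0.09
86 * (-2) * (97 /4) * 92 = -383732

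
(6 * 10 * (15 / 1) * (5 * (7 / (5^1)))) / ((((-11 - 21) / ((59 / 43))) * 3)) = -30975 / 344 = -90.04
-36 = -36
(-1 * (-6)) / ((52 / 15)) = 45 / 26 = 1.73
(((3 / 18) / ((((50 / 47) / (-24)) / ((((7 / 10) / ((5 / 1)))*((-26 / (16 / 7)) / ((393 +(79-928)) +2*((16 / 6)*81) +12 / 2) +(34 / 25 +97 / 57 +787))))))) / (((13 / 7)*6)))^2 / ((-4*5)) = -15513744514505582204209 / 222377805000000000000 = -69.76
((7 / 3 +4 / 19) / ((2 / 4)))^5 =2051114900000 / 601692057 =3408.91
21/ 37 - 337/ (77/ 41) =-509612/ 2849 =-178.87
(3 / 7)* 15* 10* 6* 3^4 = 218700 / 7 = 31242.86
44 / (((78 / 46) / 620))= 627440 / 39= 16088.21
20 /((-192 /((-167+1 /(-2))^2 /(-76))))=561125 /14592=38.45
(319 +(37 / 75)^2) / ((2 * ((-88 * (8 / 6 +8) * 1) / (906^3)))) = -6955490925612 / 48125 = -144529681.57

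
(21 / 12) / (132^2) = 7 / 69696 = 0.00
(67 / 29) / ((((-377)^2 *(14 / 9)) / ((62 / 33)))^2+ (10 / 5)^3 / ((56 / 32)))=4056381 / 24313242918249539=0.00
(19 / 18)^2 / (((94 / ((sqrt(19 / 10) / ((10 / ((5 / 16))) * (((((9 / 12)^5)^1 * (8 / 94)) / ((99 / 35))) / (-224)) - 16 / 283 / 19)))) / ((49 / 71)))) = -16740020528 * sqrt(190) / 81765618885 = -2.82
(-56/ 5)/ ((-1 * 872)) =7/ 545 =0.01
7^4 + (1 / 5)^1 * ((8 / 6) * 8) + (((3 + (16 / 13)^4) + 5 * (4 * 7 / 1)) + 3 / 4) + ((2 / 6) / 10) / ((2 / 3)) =1092127484 / 428415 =2549.23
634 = 634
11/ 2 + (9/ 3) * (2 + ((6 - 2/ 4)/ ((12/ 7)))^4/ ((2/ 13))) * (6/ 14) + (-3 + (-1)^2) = 460122973/ 516096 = 891.55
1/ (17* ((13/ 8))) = 8/ 221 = 0.04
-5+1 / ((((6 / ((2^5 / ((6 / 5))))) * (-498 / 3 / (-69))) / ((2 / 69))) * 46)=-5.00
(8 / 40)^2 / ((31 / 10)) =0.01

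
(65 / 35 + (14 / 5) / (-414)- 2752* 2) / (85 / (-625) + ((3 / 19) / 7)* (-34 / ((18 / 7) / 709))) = 9467480075 / 364083951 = 26.00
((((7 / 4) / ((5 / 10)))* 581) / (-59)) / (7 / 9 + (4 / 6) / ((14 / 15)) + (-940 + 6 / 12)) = 256221 / 6973151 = 0.04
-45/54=-5/6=-0.83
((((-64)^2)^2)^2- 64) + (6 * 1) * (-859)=281474976705438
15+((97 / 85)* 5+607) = 10671 / 17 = 627.71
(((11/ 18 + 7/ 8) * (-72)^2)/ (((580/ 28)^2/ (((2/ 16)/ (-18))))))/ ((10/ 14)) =-36701/ 210250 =-0.17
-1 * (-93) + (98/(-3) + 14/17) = 3119/51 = 61.16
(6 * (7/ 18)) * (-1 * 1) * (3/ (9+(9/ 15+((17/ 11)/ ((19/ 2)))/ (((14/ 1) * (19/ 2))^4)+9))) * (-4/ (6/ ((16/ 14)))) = 5231700055120/ 18245553942741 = 0.29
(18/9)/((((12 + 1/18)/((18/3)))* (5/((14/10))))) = 216/775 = 0.28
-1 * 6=-6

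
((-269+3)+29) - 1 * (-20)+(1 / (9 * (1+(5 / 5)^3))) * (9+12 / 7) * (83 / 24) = -216661 / 1008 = -214.94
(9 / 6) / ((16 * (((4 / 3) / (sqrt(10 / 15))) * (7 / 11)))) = 33 * sqrt(6) / 896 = 0.09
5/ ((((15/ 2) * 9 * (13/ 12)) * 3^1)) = 8/ 351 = 0.02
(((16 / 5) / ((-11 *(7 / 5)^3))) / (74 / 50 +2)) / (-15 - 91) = 5000 / 17397303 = 0.00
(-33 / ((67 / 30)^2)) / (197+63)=-1485 / 58357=-0.03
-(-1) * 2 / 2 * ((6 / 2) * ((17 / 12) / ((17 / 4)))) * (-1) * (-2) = 2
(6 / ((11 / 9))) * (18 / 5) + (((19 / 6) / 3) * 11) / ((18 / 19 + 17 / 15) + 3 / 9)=5104441 / 227040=22.48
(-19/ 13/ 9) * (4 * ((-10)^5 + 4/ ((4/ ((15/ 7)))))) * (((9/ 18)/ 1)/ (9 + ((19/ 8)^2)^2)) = 1676173312/ 2106531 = 795.70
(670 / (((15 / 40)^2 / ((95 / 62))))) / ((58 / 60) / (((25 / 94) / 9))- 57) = -63650000 / 211761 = -300.57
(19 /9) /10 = 19 /90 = 0.21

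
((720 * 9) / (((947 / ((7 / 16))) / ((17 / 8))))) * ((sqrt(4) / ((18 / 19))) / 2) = 101745 / 15152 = 6.71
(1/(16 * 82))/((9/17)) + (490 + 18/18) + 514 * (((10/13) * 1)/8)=82957325/153504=540.42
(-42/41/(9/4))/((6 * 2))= -14/369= -0.04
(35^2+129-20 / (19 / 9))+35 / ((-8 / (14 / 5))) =101253 / 76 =1332.28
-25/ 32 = -0.78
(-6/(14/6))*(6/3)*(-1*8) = 288/7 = 41.14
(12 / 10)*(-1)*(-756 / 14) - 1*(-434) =2494 / 5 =498.80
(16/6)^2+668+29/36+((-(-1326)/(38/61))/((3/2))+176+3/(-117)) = 6731077/2964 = 2270.94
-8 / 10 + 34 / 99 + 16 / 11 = 1.00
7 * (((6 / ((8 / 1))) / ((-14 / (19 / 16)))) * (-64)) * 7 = 199.50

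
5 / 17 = 0.29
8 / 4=2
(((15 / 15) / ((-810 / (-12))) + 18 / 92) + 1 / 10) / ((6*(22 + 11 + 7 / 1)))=241 / 186300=0.00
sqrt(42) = 6.48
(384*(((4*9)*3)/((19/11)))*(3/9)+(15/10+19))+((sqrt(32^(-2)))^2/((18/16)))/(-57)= 526879295/65664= 8023.87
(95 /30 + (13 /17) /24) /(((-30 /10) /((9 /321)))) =-435 /14552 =-0.03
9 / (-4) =-9 / 4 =-2.25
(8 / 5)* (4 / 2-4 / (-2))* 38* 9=10944 / 5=2188.80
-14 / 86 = -7 / 43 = -0.16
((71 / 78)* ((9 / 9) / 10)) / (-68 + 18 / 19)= -1349 / 993720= -0.00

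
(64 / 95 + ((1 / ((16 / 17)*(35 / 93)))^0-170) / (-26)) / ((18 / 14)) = 9541 / 1710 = 5.58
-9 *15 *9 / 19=-1215 / 19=-63.95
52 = 52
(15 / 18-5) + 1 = -19 / 6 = -3.17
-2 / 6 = -1 / 3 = -0.33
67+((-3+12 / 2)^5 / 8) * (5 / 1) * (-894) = -542837 / 4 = -135709.25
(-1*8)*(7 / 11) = -56 / 11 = -5.09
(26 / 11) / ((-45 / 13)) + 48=23422 / 495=47.32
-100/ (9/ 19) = -1900/ 9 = -211.11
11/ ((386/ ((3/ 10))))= 33/ 3860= 0.01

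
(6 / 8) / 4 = 3 / 16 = 0.19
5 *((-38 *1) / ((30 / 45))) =-285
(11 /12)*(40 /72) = 55 /108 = 0.51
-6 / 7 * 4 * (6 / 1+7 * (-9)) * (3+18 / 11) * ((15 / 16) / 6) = 43605 / 308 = 141.57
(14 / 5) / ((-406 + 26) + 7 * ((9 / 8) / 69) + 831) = 2576 / 415025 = 0.01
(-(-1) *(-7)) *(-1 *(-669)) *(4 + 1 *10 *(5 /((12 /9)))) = -388689 /2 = -194344.50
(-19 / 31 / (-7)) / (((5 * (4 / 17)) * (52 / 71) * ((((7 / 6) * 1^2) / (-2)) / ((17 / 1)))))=-1169583 / 394940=-2.96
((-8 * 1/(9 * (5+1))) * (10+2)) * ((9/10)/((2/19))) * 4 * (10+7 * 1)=-5168/5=-1033.60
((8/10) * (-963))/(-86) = 8.96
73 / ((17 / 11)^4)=1068793 / 83521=12.80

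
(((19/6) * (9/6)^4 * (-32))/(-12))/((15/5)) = 57/4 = 14.25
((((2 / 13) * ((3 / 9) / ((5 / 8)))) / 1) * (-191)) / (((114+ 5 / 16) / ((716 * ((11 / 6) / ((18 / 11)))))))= -1059038464 / 9629685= -109.98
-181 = -181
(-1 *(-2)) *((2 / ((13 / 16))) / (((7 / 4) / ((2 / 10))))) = 256 / 455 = 0.56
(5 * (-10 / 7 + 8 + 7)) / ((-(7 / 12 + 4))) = -1140 / 77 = -14.81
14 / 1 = 14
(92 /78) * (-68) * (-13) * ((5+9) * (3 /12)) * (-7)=-76636 /3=-25545.33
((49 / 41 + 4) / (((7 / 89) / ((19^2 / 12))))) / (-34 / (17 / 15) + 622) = 2281159 / 679616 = 3.36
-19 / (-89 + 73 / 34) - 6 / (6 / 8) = -22978 / 2953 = -7.78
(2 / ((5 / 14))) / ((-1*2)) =-14 / 5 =-2.80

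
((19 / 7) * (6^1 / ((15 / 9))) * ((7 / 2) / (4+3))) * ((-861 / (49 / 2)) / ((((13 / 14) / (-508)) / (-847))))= -5171425776 / 65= -79560396.55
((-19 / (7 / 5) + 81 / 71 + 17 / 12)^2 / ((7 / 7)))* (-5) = -606.53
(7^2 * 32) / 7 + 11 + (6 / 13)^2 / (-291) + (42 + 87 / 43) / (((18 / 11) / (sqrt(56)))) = 6941 * sqrt(14) / 129 + 3852343 / 16393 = 436.32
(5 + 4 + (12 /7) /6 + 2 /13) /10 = 859 /910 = 0.94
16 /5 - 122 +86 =-164 /5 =-32.80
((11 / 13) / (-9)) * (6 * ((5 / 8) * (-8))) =2.82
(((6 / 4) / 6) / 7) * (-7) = -1 / 4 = -0.25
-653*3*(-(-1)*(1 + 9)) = -19590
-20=-20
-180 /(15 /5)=-60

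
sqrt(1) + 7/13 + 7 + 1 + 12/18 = 398/39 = 10.21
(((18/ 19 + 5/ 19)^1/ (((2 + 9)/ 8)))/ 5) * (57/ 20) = 138/ 275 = 0.50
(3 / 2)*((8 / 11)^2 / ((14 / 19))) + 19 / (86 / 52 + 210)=5437154 / 4661041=1.17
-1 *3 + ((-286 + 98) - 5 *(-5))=-166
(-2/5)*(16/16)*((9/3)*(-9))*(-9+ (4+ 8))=162/5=32.40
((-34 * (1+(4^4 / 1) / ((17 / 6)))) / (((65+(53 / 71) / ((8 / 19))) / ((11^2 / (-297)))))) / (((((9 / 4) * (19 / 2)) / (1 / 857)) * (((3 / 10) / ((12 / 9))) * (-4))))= -1552503040 / 1350615400767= -0.00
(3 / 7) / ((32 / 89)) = 267 / 224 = 1.19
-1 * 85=-85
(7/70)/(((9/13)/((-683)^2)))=6064357/90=67381.74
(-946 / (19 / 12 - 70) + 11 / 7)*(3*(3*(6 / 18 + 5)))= 4247760 / 5747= 739.13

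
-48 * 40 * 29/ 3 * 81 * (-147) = 220993920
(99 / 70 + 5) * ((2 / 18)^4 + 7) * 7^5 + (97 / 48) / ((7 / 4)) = 754651.89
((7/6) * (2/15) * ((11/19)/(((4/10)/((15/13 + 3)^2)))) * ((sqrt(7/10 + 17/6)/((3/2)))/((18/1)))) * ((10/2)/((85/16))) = 2464 * sqrt(795)/272935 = 0.25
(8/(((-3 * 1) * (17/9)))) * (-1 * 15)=360/17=21.18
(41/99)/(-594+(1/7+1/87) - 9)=-8323/12115389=-0.00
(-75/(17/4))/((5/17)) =-60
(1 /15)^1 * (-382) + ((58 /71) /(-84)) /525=-39869369 /1565550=-25.47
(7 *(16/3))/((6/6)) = 37.33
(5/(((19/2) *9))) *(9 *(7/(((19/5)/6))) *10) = 21000/361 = 58.17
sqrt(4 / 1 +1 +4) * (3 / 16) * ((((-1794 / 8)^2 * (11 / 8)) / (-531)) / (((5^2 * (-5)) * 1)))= 8850699 / 15104000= 0.59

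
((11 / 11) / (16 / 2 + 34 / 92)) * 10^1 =92 / 77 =1.19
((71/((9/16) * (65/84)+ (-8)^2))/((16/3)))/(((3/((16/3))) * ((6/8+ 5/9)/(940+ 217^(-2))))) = 2413608907008/9126850523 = 264.45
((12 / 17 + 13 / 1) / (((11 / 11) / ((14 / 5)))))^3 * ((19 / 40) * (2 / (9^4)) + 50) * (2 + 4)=113865765421120916 / 6715456875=16955773.46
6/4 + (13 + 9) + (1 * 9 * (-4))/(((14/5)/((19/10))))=-13/14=-0.93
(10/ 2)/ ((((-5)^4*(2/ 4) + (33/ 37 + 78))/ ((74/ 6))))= 13690/ 86889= 0.16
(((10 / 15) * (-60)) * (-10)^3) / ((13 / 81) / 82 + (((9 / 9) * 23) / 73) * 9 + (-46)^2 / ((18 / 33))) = 19394640000 / 1882332679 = 10.30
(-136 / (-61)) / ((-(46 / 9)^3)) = -12393 / 742187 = -0.02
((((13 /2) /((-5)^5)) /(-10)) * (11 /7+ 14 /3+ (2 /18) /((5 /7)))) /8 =13091 /78750000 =0.00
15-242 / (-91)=1607 / 91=17.66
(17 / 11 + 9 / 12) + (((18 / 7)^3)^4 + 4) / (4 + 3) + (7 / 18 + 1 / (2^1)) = 458249328685815307 / 38368048121172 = 11943.51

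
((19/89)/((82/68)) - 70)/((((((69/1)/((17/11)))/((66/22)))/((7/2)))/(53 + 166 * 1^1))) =-3319962912/923197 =-3596.16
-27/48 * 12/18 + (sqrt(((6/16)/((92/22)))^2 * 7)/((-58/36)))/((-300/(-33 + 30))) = -3/8-297 * sqrt(7)/533600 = -0.38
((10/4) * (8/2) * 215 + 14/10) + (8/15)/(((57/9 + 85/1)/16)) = 1473773/685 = 2151.49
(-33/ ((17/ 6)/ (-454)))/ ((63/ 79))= 789052/ 119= 6630.69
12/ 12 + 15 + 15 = 31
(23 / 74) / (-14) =-23 / 1036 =-0.02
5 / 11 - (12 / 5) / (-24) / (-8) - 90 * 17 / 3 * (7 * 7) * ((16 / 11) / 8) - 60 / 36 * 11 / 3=-36030499 / 7920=-4549.31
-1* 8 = -8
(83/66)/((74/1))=83/4884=0.02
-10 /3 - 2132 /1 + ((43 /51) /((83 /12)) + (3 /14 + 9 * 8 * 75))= 193490599 /59262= 3265.00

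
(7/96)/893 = 7/85728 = 0.00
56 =56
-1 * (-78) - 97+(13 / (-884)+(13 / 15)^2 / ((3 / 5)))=-163063 / 9180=-17.76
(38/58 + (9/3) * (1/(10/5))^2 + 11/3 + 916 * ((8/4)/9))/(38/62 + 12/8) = 6752017/68382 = 98.74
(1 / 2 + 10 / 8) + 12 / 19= 181 / 76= 2.38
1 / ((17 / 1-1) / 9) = 9 / 16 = 0.56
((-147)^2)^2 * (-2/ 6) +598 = -155649029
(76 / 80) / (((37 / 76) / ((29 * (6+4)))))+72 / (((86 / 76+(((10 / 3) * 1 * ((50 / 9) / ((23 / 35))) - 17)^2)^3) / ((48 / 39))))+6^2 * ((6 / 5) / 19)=22102452658292035518994612308206 / 38901425610697136762366388635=568.17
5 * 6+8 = 38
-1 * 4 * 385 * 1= -1540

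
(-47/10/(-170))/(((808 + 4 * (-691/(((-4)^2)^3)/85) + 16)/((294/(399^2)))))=24064/388365256635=0.00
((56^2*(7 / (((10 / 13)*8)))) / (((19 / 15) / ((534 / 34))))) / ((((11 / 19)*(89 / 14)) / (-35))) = -78656760 / 187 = -420624.39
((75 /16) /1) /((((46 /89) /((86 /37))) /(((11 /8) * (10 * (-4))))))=-15786375 /13616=-1159.40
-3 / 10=-0.30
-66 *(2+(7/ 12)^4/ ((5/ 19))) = -2782769/ 17280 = -161.04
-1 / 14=-0.07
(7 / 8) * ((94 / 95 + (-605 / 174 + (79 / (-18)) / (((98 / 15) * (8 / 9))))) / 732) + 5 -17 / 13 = 519848672507 / 140940334080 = 3.69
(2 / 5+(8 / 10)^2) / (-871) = -2 / 1675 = -0.00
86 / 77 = 1.12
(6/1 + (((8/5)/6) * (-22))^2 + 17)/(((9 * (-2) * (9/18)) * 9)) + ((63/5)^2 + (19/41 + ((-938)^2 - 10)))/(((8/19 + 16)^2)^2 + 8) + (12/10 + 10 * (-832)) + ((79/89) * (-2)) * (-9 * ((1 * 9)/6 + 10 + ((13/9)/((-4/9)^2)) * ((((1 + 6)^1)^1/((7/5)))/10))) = -406644857420323857793/50419384938330768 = -8065.25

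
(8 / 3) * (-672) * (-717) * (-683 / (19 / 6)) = -5265372672 / 19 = -277124877.47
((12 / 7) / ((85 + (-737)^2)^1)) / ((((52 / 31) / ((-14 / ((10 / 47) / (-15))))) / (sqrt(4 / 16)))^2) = 401218461 / 1468958816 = 0.27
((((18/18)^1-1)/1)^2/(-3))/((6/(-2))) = 0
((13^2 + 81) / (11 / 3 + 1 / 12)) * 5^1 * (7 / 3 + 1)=10000 / 9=1111.11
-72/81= -8/9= -0.89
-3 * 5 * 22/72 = -55/12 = -4.58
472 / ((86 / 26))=6136 / 43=142.70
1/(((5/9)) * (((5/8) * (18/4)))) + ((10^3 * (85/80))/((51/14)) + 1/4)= 87767/300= 292.56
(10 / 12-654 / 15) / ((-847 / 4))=2566 / 12705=0.20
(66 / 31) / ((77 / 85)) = 510 / 217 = 2.35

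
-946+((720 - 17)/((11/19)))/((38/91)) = 43161/22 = 1961.86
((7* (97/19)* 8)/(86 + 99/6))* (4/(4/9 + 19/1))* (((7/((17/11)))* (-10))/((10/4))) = -17208576/1655375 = -10.40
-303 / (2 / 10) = -1515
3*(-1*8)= -24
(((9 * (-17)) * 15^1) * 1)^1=-2295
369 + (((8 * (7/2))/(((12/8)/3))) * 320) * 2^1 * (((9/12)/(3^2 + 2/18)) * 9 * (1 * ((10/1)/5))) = 2192409/41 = 53473.39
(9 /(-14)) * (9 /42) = -27 /196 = -0.14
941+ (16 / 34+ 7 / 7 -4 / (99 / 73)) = 1581214 / 1683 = 939.52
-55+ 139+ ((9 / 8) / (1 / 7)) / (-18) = 83.56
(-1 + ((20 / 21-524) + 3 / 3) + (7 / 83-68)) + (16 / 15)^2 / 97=-7493457739 / 12680325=-590.95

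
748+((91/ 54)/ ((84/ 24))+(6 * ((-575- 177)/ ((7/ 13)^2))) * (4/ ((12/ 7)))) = -6721289/ 189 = -35562.38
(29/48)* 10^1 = 145/24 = 6.04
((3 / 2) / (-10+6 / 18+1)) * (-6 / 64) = 27 / 1664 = 0.02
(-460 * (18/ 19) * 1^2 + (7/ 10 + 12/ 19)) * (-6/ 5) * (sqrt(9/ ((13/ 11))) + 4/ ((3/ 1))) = 330188/ 475 + 742923 * sqrt(143)/ 6175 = 2133.85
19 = 19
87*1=87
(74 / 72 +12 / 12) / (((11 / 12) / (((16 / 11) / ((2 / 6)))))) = 1168 / 121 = 9.65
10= 10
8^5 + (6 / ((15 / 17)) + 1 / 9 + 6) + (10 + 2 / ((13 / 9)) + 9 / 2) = 38372251 / 1170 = 32796.80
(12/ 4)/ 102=1/ 34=0.03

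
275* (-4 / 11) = -100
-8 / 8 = -1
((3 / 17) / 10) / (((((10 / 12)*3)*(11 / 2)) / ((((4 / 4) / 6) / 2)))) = 1 / 9350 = 0.00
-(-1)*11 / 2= 11 / 2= 5.50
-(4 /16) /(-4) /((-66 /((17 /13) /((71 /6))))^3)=-4913 /16745693625232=-0.00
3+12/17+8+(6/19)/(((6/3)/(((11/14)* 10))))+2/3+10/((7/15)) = 237688/6783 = 35.04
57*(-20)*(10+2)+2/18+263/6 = -245449/18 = -13636.06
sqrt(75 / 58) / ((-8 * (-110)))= sqrt(174) / 10208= 0.00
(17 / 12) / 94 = 0.02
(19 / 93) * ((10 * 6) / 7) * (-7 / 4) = -95 / 31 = -3.06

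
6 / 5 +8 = 46 / 5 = 9.20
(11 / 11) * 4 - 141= -137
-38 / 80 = -19 / 40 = -0.48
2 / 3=0.67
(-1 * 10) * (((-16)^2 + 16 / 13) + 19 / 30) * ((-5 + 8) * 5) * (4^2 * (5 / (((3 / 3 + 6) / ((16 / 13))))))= -643628800 / 1183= -544064.92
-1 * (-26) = 26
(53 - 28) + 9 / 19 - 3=427 / 19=22.47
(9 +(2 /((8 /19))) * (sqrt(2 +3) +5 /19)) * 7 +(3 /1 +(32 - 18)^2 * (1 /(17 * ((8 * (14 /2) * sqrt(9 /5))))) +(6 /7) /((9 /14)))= 6797 * sqrt(5) /204 +913 /12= 150.59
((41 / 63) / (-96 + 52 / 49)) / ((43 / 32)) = -2296 / 450081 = -0.01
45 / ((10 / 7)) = 63 / 2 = 31.50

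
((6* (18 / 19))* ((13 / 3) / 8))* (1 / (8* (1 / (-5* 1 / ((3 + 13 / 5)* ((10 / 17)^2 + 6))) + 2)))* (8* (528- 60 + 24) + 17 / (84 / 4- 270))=-276152743425 / 931111264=-296.58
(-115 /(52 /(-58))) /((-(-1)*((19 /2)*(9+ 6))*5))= 667 /3705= 0.18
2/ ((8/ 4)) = 1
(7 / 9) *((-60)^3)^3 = -7838208000000000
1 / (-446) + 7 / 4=1559 / 892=1.75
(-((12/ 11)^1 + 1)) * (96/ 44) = -552/ 121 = -4.56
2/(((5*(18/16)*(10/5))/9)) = 8/5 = 1.60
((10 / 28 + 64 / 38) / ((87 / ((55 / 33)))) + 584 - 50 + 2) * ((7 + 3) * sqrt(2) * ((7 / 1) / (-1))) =-62025085 * sqrt(2) / 1653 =-53065.16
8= 8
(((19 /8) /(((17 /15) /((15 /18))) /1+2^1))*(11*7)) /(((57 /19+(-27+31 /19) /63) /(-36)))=-754.38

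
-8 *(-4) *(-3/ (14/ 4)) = -192/ 7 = -27.43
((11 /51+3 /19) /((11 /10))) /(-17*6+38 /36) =-21720 /6455801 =-0.00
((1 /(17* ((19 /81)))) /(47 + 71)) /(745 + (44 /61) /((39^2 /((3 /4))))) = 2505087 /878170419364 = 0.00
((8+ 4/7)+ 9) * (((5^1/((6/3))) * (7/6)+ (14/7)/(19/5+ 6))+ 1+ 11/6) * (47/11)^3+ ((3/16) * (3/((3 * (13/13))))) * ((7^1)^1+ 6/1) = 59629233759/7304528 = 8163.32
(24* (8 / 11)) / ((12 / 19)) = 304 / 11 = 27.64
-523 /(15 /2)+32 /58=-30094 /435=-69.18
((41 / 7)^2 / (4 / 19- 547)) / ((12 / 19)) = -0.10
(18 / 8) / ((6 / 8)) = 3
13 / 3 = 4.33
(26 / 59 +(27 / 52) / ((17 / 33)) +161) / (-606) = -2824223 / 10535512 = -0.27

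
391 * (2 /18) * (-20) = -7820 /9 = -868.89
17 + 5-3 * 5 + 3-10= 0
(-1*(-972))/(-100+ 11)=-972/89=-10.92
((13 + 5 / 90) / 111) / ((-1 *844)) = -235 / 1686312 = -0.00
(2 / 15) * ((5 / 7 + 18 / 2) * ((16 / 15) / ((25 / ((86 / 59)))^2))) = 16093696 / 3426609375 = 0.00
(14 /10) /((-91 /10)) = -2 /13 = -0.15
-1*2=-2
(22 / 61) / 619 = 22 / 37759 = 0.00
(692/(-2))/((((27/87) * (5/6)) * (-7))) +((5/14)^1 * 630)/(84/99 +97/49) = 129972589/480165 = 270.68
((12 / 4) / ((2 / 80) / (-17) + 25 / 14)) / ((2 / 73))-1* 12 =139768 / 2831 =49.37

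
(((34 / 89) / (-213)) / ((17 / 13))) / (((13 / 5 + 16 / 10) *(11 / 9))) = -130 / 486563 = -0.00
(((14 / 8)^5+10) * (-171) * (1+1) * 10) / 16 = -23125185 / 4096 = -5645.80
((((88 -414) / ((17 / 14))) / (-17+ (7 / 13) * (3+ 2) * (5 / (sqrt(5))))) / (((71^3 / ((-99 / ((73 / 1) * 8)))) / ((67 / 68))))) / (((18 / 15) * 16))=-2131724595 / 4857103643780096 -5739258525 * sqrt(5) / 82570761944261632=-0.00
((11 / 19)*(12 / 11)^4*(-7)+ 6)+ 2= 57160 / 25289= 2.26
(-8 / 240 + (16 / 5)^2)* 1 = 1531 / 150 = 10.21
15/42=5/14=0.36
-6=-6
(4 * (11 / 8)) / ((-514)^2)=11 / 528392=0.00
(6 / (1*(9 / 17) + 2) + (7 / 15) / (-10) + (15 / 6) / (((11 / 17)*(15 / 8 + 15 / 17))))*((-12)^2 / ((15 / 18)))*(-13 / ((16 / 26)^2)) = -1045616013 / 47300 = -22106.05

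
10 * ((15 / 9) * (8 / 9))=400 / 27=14.81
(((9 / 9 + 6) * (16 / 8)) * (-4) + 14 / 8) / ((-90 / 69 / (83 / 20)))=414253 / 2400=172.61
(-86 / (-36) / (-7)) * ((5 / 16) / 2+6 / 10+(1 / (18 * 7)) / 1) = -331229 / 1270080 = -0.26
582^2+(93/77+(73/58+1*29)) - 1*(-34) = 1513033757/4466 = 338789.47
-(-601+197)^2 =-163216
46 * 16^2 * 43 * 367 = 185837056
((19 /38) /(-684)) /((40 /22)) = -11 /27360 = -0.00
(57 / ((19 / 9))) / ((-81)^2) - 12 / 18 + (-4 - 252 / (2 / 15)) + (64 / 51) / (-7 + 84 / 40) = -383567539 / 202419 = -1894.92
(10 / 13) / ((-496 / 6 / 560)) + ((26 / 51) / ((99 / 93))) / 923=-250910314 / 48155679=-5.21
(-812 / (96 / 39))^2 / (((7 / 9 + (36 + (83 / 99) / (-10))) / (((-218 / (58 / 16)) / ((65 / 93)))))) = -6179606433 / 24218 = -255165.84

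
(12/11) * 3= 36/11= 3.27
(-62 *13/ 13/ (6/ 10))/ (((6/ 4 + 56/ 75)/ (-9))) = 413.95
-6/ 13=-0.46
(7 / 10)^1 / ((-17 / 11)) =-77 / 170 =-0.45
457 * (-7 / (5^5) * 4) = -12796 / 3125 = -4.09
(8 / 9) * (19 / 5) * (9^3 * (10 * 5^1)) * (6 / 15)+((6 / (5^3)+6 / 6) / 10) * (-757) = 61460833 / 1250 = 49168.67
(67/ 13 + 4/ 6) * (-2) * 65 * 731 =-1659370/ 3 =-553123.33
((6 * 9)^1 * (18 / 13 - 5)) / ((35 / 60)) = -30456 / 91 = -334.68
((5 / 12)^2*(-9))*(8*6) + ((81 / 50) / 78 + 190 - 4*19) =50727 / 1300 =39.02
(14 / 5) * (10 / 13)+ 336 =4396 / 13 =338.15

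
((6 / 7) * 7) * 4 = 24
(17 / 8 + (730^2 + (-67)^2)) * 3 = 12897387 / 8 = 1612173.38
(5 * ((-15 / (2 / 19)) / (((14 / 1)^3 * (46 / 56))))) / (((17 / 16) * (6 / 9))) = -8550 / 19159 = -0.45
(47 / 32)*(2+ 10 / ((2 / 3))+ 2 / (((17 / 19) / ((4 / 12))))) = 42535 / 1632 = 26.06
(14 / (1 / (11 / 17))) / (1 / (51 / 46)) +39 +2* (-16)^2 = 12904 / 23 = 561.04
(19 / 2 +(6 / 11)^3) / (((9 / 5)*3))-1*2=-15143 / 71874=-0.21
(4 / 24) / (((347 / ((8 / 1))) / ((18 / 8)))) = 3 / 347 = 0.01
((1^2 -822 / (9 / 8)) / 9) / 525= -2189 / 14175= -0.15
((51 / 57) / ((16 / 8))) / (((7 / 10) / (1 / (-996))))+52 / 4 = 1721999 / 132468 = 13.00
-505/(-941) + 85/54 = 107255/50814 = 2.11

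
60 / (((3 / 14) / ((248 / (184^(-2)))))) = 2350960640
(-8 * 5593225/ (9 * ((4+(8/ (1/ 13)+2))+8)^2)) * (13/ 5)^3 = -983065226/ 156645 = -6275.75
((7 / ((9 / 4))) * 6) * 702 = 13104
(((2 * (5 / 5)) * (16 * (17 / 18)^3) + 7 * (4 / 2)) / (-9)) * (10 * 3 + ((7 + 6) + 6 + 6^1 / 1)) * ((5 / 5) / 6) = -821095 / 19683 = -41.72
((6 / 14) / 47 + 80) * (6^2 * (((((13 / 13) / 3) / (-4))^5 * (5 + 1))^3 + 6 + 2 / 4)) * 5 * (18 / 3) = 61021613145854967265 / 108644335091712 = 561664.01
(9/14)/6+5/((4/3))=3.86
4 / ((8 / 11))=11 / 2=5.50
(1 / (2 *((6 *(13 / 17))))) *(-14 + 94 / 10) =-391 / 780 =-0.50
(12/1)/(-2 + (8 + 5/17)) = 204/107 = 1.91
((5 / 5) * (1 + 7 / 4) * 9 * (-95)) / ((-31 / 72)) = 169290 / 31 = 5460.97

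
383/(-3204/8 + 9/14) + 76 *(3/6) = 103681/2799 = 37.04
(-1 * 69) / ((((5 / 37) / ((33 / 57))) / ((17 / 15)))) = -159137 / 475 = -335.03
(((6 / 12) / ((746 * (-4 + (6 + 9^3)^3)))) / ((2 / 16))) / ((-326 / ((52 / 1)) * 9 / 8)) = -416 / 217270597422861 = -0.00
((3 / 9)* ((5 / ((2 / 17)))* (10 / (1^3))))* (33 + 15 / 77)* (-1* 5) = -1810500 / 77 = -23512.99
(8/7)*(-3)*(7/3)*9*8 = -576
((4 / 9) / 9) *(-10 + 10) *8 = 0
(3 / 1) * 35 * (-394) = -41370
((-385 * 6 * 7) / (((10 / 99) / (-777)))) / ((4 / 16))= 497537964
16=16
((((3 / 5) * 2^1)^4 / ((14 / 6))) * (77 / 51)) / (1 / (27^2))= 10392624 / 10625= 978.13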